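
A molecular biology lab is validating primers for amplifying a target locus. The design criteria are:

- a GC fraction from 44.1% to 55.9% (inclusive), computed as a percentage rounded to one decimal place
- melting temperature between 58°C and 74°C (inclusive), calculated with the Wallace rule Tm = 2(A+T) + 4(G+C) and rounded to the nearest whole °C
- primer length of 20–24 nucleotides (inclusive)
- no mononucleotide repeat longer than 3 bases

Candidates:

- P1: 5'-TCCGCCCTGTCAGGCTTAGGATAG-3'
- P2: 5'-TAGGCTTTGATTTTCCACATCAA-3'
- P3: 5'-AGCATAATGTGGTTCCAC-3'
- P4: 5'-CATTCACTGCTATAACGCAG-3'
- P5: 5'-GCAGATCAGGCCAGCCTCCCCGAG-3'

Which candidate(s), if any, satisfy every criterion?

P4 only.

P1 (24 nt, A=4 T=6 G=7 C=7): GC 14/24 = 58.3%, outside 44.1–55.9% ✗; Tm = 2·10 + 4·14 = 76°C, outside 58–74°C ✗; length 24 ✓; longest run = 3 ✓ — fails.
P2 (23 nt, A=6 T=9 G=3 C=5): GC 8/23 = 34.8%, outside 44.1–55.9% ✗; Tm = 2·15 + 4·8 = 62°C ✓; length 23 ✓; longest run = 4, exceeds 3 ✗ — fails.
P3 (18 nt, A=5 T=5 G=4 C=4): GC 8/18 = 44.4% ✓; Tm = 2·10 + 4·8 = 52°C, outside 58–74°C ✗; length 18, outside 20–24 ✗; longest run = 2 ✓ — fails.
P4 (20 nt, A=6 T=5 G=3 C=6): GC 9/20 = 45.0% ✓; Tm = 2·11 + 4·9 = 58°C ✓; length 20 ✓; longest run = 2 ✓ — passes.
P5 (24 nt, A=5 T=2 G=7 C=10): GC 17/24 = 70.8%, outside 44.1–55.9% ✗; Tm = 2·7 + 4·17 = 82°C, outside 58–74°C ✗; length 24 ✓; longest run = 4, exceeds 3 ✗ — fails.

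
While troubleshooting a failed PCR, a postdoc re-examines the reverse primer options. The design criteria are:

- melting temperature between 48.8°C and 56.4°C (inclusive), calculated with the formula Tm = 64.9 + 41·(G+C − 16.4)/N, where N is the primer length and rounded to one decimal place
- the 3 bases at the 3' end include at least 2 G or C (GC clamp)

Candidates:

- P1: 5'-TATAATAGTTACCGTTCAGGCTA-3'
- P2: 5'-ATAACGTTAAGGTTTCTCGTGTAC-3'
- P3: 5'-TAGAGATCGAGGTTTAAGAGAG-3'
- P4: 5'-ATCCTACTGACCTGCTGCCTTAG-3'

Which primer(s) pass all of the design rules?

P1 (23 nt, A=7 T=8 G=4 C=4): Tm = 64.9 + 41·(8 − 16.4)/23 = 49.9°C ✓; 3' end CTA has 1 G/C, need ≥2 ✗ — fails.
P2 (24 nt, A=6 T=9 G=5 C=4): Tm = 64.9 + 41·(9 − 16.4)/24 = 52.3°C ✓; 3' end TAC has 1 G/C, need ≥2 ✗ — fails.
P3 (22 nt, A=8 T=5 G=8 C=1): Tm = 64.9 + 41·(9 − 16.4)/22 = 51.1°C ✓; 3' end GAG has 2 G/C ✓ — passes.
P4 (23 nt, A=4 T=7 G=4 C=8): Tm = 64.9 + 41·(12 − 16.4)/23 = 57.1°C, outside 48.8–56.4°C ✗; 3' end TAG has 1 G/C, need ≥2 ✗ — fails.

P3 only.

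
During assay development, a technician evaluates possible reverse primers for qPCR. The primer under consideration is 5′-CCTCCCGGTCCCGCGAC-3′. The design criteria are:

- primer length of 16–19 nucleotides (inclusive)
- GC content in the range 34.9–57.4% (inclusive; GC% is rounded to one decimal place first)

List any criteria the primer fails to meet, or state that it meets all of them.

Base counts: A=1, T=2, G=4, C=10 (length 17).
length: length 17 ✓
GC content: GC 14/17 = 82.4%, outside 34.9–57.4% ✗

Fails: GC content.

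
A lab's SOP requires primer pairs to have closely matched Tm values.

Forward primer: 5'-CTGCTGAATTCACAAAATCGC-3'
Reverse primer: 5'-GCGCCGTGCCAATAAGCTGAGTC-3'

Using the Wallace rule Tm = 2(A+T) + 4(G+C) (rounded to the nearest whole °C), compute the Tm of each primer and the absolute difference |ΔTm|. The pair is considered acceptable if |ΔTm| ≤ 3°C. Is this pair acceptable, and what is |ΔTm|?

|ΔTm| = 14°C; the pair is not acceptable.

Forward: A=7 T=5 G=3 C=6 → Tm = 2·12 + 4·9 = 60°C.
Reverse: A=5 T=4 G=7 C=7 → Tm = 2·9 + 4·14 = 74°C.
|ΔTm| = |60 − 74| = 14°C, > 3°C.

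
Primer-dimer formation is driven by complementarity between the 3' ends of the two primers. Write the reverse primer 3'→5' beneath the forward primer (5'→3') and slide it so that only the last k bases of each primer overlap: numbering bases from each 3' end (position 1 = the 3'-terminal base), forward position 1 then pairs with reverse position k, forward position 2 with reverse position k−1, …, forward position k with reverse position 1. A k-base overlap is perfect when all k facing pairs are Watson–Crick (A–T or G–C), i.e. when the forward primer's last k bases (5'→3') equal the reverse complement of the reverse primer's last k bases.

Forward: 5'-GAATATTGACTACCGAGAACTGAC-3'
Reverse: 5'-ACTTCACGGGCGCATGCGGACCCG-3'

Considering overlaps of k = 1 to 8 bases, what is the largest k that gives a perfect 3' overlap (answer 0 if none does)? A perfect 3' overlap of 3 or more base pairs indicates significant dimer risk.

Longest perfect overlap: 1 complementary base pair; below the dimer-risk threshold (threshold 3).

Last 8 bases (5'→3') — forward …GAACTGAC, reverse …CGGACCCG.
Reverse complement of the reverse primer's last 8 bases: CGGGTCCG; its first k bases are the reverse complement of the reverse primer's last k bases, so a perfect k-base overlap needs the forward primer's last k bases to equal them.
Comparing (forward last k vs required): k=1: C vs C ✓; k=2: AC vs CG ✗; k=3: GAC vs CGG ✗; k=4: TGAC vs CGGG ✗; k=5: CTGAC vs CGGGT ✗; k=6: ACTGAC vs CGGGTC ✗; k=7: AACTGAC vs CGGGTCC ✗; k=8: GAACTGAC vs CGGGTCCG ✗.
Only k = 1 is perfect, so the longest perfect 3' overlap is 1.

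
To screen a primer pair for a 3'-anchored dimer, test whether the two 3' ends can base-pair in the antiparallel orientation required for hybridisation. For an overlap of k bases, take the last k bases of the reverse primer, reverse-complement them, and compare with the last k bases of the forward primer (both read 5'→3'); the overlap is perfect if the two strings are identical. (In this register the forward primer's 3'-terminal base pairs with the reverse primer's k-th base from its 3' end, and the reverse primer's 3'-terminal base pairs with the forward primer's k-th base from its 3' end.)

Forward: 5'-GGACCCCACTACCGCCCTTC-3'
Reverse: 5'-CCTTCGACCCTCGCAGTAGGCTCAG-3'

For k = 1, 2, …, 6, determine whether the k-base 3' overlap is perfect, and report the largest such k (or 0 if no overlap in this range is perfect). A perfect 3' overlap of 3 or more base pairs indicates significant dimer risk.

Last 6 bases (5'→3') — forward …CCCTTC, reverse …GCTCAG.
Reverse complement of the reverse primer's last 6 bases: CTGAGC; its first k bases are the reverse complement of the reverse primer's last k bases, so a perfect k-base overlap needs the forward primer's last k bases to equal them.
Comparing (forward last k vs required): k=1: C vs C ✓; k=2: TC vs CT ✗; k=3: TTC vs CTG ✗; k=4: CTTC vs CTGA ✗; k=5: CCTTC vs CTGAG ✗; k=6: CCCTTC vs CTGAGC ✗.
Only k = 1 is perfect, so the longest perfect 3' overlap is 1.

Longest perfect overlap: 1 complementary base pair; below the dimer-risk threshold (threshold 3).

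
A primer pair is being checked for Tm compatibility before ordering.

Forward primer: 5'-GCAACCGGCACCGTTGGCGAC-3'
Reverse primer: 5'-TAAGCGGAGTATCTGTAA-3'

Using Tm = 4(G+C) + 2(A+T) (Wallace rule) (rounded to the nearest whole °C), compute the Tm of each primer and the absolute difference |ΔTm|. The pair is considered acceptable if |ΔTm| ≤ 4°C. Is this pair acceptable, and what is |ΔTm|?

Forward: A=4 T=2 G=7 C=8 → Tm = 2·6 + 4·15 = 72°C.
Reverse: A=6 T=5 G=5 C=2 → Tm = 2·11 + 4·7 = 50°C.
|ΔTm| = |72 − 50| = 22°C, > 4°C.

|ΔTm| = 22°C; the pair is not acceptable.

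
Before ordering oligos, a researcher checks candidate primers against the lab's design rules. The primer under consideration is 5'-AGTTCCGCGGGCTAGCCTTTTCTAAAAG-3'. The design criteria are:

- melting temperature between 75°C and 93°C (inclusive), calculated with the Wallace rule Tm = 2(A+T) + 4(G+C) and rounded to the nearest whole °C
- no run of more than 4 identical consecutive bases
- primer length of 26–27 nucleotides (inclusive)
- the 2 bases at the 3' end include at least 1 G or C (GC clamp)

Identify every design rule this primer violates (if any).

Fails: length.

Base counts: A=6, T=8, G=7, C=7 (length 28).
Tm: Tm = 2·14 + 4·14 = 84°C ✓
homopolymer run: longest run = 4 ✓
length: length 28, outside 26–27 ✗
GC clamp: 3' end AG has 1 G/C ✓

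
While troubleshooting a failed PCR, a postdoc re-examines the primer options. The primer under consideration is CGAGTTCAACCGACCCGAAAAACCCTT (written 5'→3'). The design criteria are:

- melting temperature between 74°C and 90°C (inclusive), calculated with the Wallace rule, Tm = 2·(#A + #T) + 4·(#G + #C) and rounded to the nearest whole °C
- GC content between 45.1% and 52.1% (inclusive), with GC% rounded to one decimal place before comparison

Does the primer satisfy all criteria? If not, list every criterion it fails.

Meets all criteria.

Base counts: A=9, T=4, G=4, C=10 (length 27).
Tm: Tm = 2·13 + 4·14 = 82°C ✓
GC content: GC 14/27 = 51.9% ✓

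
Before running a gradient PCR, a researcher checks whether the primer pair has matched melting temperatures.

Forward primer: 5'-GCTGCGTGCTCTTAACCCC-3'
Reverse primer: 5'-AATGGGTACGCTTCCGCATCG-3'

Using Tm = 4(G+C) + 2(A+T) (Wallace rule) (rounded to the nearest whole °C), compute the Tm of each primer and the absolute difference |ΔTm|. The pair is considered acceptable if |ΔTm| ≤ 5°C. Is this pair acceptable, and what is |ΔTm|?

|ΔTm| = 4°C; the pair is acceptable.

Forward: A=2 T=5 G=4 C=8 → Tm = 2·7 + 4·12 = 62°C.
Reverse: A=4 T=5 G=6 C=6 → Tm = 2·9 + 4·12 = 66°C.
|ΔTm| = |62 − 66| = 4°C, ≤ 5°C.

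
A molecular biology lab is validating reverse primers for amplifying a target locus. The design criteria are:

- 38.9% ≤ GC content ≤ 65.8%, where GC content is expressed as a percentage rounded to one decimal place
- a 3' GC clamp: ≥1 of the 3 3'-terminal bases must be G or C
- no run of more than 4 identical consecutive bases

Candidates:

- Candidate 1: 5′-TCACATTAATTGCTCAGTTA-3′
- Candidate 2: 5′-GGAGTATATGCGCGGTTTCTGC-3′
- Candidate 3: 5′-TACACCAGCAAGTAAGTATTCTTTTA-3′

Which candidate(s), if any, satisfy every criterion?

Candidate 2 only.

Candidate 1 (20 nt, A=6 T=8 G=2 C=4): GC 6/20 = 30.0%, outside 38.9–65.8% ✗; 3' end TTA has 0 G/C, need ≥1 ✗; longest run = 2 ✓ — fails.
Candidate 2 (22 nt, A=3 T=7 G=8 C=4): GC 12/22 = 54.5% ✓; 3' end TGC has 2 G/C ✓; longest run = 3 ✓ — passes.
Candidate 3 (26 nt, A=9 T=9 G=3 C=5): GC 8/26 = 30.8%, outside 38.9–65.8% ✗; 3' end TTA has 0 G/C, need ≥1 ✗; longest run = 4 ✓ — fails.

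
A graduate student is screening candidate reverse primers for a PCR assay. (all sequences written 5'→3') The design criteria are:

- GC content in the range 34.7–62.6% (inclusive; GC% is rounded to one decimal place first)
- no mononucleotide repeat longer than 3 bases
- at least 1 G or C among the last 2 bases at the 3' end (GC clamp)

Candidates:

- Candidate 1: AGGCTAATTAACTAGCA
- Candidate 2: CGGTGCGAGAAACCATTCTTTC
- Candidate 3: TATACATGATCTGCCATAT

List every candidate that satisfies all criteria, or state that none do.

Candidate 1 (17 nt, A=7 T=4 G=3 C=3): GC 6/17 = 35.3% ✓; longest run = 2 ✓; 3' end CA has 1 G/C ✓ — passes.
Candidate 2 (22 nt, A=5 T=6 G=5 C=6): GC 11/22 = 50.0% ✓; longest run = 3 ✓; 3' end TC has 1 G/C ✓ — passes.
Candidate 3 (19 nt, A=6 T=7 G=2 C=4): GC 6/19 = 31.6%, outside 34.7–62.6% ✗; longest run = 2 ✓; 3' end AT has 0 G/C, need ≥1 ✗ — fails.

Candidate 1 and Candidate 2.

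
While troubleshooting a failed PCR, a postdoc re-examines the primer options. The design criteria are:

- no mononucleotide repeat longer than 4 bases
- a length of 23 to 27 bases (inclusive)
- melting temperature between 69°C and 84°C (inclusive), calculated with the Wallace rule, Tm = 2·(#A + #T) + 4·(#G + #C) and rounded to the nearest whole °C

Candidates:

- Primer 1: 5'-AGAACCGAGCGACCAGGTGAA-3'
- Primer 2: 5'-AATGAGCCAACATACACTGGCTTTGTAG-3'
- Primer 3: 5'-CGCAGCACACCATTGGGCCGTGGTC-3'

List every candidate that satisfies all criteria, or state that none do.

Primer 1 (21 nt, A=8 T=1 G=7 C=5): longest run = 2 ✓; length 21, outside 23–27 ✗; Tm = 2·9 + 4·12 = 66°C, outside 69–84°C ✗ — fails.
Primer 2 (28 nt, A=9 T=7 G=6 C=6): longest run = 3 ✓; length 28, outside 23–27 ✗; Tm = 2·16 + 4·12 = 80°C ✓ — fails.
Primer 3 (25 nt, A=4 T=4 G=8 C=9): longest run = 3 ✓; length 25 ✓; Tm = 2·8 + 4·17 = 84°C ✓ — passes.

Primer 3 only.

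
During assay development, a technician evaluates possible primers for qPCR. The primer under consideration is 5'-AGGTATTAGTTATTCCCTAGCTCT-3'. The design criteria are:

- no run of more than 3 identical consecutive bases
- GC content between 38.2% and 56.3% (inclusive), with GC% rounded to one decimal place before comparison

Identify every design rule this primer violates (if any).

Base counts: A=5, T=10, G=4, C=5 (length 24).
homopolymer run: longest run = 3 ✓
GC content: GC 9/24 = 37.5%, outside 38.2–56.3% ✗

Fails: GC content.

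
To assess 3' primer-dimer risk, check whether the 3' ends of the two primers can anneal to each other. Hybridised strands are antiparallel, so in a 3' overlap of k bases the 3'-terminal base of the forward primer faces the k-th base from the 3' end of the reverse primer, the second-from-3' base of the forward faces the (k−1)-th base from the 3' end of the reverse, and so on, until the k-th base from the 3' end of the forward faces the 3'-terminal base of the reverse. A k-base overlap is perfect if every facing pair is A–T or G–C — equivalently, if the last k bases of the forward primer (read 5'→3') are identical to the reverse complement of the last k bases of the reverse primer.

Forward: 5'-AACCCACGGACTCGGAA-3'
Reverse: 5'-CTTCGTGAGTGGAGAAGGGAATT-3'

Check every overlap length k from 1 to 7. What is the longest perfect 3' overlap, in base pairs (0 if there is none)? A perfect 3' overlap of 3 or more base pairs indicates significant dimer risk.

Longest perfect overlap: 2 complementary base pairs; below the dimer-risk threshold (threshold 3).

Last 7 bases (5'→3') — forward …CTCGGAA, reverse …GGGAATT.
Reverse complement of the reverse primer's last 7 bases: AATTCCC; its first k bases are the reverse complement of the reverse primer's last k bases, so a perfect k-base overlap needs the forward primer's last k bases to equal them.
Comparing (forward last k vs required): k=1: A vs A ✓; k=2: AA vs AA ✓; k=3: GAA vs AAT ✗; k=4: GGAA vs AATT ✗; k=5: CGGAA vs AATTC ✗; k=6: TCGGAA vs AATTCC ✗; k=7: CTCGGAA vs AATTCCC ✗.
Perfect overlaps at k = 1, 2; the largest is 2.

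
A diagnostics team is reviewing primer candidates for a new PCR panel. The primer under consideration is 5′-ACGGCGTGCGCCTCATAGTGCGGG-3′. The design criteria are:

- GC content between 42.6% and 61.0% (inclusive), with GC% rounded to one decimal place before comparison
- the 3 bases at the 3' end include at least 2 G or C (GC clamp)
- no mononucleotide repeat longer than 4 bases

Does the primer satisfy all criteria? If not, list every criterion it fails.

Base counts: A=3, T=4, G=10, C=7 (length 24).
GC content: GC 17/24 = 70.8%, outside 42.6–61.0% ✗
GC clamp: 3' end GGG has 3 G/C ✓
homopolymer run: longest run = 3 ✓

Fails: GC content.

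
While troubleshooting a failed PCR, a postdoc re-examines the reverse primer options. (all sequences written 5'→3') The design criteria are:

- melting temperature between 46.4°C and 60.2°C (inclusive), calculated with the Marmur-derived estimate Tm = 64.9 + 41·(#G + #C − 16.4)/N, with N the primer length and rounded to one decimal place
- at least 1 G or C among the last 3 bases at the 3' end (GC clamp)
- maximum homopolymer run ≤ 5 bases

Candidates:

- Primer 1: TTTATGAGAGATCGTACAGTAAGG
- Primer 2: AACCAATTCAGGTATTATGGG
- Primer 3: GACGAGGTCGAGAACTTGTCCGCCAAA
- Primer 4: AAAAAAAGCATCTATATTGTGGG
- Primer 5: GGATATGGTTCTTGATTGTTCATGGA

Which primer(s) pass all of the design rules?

Primer 1, Primer 2 and Primer 5.

Primer 1 (24 nt, A=8 T=7 G=7 C=2): Tm = 64.9 + 41·(9 − 16.4)/24 = 52.3°C ✓; 3' end AGG has 2 G/C ✓; longest run = 3 ✓ — passes.
Primer 2 (21 nt, A=7 T=6 G=5 C=3): Tm = 64.9 + 41·(8 − 16.4)/21 = 48.5°C ✓; 3' end GGG has 3 G/C ✓; longest run = 3 ✓ — passes.
Primer 3 (27 nt, A=8 T=4 G=8 C=7): Tm = 64.9 + 41·(15 − 16.4)/27 = 62.8°C, outside 46.4–60.2°C ✗; 3' end AAA has 0 G/C, need ≥1 ✗; longest run = 3 ✓ — fails.
Primer 4 (23 nt, A=10 T=6 G=5 C=2): Tm = 64.9 + 41·(7 − 16.4)/23 = 48.1°C ✓; 3' end GGG has 3 G/C ✓; longest run = 7, exceeds 5 ✗ — fails.
Primer 5 (26 nt, A=5 T=11 G=8 C=2): Tm = 64.9 + 41·(10 − 16.4)/26 = 54.8°C ✓; 3' end GGA has 2 G/C ✓; longest run = 2 ✓ — passes.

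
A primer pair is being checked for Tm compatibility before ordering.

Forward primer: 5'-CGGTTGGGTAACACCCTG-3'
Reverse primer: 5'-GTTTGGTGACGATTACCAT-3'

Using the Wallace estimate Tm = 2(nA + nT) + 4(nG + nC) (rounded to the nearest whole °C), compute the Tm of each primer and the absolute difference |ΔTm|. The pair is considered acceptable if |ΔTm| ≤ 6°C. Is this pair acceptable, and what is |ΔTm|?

|ΔTm| = 4°C; the pair is acceptable.

Forward: A=3 T=4 G=6 C=5 → Tm = 2·7 + 4·11 = 58°C.
Reverse: A=4 T=7 G=5 C=3 → Tm = 2·11 + 4·8 = 54°C.
|ΔTm| = |58 − 54| = 4°C, ≤ 6°C.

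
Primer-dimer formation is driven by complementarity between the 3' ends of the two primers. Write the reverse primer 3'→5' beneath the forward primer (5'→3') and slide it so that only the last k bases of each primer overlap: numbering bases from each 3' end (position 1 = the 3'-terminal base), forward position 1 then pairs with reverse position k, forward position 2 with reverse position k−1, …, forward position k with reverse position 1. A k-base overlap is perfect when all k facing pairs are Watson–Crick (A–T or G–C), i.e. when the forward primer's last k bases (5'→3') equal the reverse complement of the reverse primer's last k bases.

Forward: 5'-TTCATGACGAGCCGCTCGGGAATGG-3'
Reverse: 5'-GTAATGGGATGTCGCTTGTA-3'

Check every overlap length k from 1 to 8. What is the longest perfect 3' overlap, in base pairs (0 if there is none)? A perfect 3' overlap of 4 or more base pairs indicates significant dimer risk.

Longest perfect overlap: 0 complementary base pairs; below the dimer-risk threshold (threshold 4).

Last 8 bases (5'→3') — forward …GGGAATGG, reverse …CGCTTGTA.
Reverse complement of the reverse primer's last 8 bases: TACAAGCG; its first k bases are the reverse complement of the reverse primer's last k bases, so a perfect k-base overlap needs the forward primer's last k bases to equal them.
Comparing (forward last k vs required): k=1: G vs T ✗; k=2: GG vs TA ✗; k=3: TGG vs TAC ✗; k=4: ATGG vs TACA ✗; k=5: AATGG vs TACAA ✗; k=6: GAATGG vs TACAAG ✗; k=7: GGAATGG vs TACAAGC ✗; k=8: GGGAATGG vs TACAAGCG ✗.
No overlap length from 1 to 8 is perfect, so the longest perfect 3' overlap is 0.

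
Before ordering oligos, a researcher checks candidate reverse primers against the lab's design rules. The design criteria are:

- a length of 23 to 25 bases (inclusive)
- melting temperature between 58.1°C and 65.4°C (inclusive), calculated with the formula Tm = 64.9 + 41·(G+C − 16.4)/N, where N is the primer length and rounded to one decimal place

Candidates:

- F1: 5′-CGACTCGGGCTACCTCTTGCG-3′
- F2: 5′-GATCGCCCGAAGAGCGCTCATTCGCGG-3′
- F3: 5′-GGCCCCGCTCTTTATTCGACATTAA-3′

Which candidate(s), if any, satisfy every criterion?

F1 (21 nt, A=2 T=5 G=6 C=8): length 21, outside 23–25 ✗; Tm = 64.9 + 41·(14 − 16.4)/21 = 60.2°C ✓ — fails.
F2 (27 nt, A=5 T=4 G=9 C=9): length 27, outside 23–25 ✗; Tm = 64.9 + 41·(18 − 16.4)/27 = 67.3°C, outside 58.1–65.4°C ✗ — fails.
F3 (25 nt, A=5 T=8 G=4 C=8): length 25 ✓; Tm = 64.9 + 41·(12 − 16.4)/25 = 57.7°C, outside 58.1–65.4°C ✗ — fails.

None of the candidates satisfy all criteria.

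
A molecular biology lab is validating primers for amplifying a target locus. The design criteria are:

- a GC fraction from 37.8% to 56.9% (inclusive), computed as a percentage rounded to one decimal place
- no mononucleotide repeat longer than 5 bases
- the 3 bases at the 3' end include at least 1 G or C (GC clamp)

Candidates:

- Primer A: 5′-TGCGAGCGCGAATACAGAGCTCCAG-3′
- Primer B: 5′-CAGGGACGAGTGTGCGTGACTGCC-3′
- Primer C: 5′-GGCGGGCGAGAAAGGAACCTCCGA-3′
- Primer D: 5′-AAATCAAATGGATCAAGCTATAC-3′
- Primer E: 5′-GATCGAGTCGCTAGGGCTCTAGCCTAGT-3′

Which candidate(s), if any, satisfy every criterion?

None of the candidates satisfy all criteria.

Primer A (25 nt, A=7 T=3 G=8 C=7): GC 15/25 = 60.0%, outside 37.8–56.9% ✗; longest run = 2 ✓; 3' end CAG has 2 G/C ✓ — fails.
Primer B (24 nt, A=4 T=4 G=10 C=6): GC 16/24 = 66.7%, outside 37.8–56.9% ✗; longest run = 3 ✓; 3' end GCC has 3 G/C ✓ — fails.
Primer C (24 nt, A=7 T=1 G=10 C=6): GC 16/24 = 66.7%, outside 37.8–56.9% ✗; longest run = 3 ✓; 3' end CGA has 2 G/C ✓ — fails.
Primer D (23 nt, A=11 T=5 G=3 C=4): GC 7/23 = 30.4%, outside 37.8–56.9% ✗; longest run = 3 ✓; 3' end TAC has 1 G/C ✓ — fails.
Primer E (28 nt, A=5 T=7 G=9 C=7): GC 16/28 = 57.1%, outside 37.8–56.9% ✗; longest run = 3 ✓; 3' end AGT has 1 G/C ✓ — fails.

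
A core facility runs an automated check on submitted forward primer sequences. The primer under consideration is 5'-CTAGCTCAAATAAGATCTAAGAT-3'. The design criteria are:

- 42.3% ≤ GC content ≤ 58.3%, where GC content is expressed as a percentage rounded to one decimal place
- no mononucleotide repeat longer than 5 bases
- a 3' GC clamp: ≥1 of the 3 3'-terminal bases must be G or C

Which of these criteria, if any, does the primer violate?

Base counts: A=10, T=6, G=3, C=4 (length 23).
GC content: GC 7/23 = 30.4%, outside 42.3–58.3% ✗
homopolymer run: longest run = 3 ✓
GC clamp: 3' end GAT has 1 G/C ✓

Fails: GC content.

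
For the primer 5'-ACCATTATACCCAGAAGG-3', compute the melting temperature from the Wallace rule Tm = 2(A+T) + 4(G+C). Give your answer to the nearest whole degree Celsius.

52°C

Base counts: A=7, T=3, G=3, C=5 (length 18).
Tm = 2·(7+3) + 4·(3+5) = 2·10 + 4·8 = 20 + 32 = 52°C.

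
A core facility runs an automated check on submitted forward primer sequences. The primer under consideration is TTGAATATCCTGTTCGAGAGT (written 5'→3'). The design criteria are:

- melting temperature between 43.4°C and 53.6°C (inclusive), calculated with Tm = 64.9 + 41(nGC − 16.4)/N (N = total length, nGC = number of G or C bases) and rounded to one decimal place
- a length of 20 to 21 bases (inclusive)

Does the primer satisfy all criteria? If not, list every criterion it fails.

Meets all criteria.

Base counts: A=5, T=8, G=5, C=3 (length 21).
Tm: Tm = 64.9 + 41·(8 − 16.4)/21 = 48.5°C ✓
length: length 21 ✓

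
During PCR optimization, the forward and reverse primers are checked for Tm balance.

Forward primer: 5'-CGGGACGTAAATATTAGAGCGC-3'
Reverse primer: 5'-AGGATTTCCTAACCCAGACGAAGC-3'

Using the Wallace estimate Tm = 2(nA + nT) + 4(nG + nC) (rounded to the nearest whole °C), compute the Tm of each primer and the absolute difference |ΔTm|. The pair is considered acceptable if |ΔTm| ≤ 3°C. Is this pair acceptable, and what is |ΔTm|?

|ΔTm| = 6°C; the pair is not acceptable.

Forward: A=7 T=4 G=7 C=4 → Tm = 2·11 + 4·11 = 66°C.
Reverse: A=8 T=4 G=5 C=7 → Tm = 2·12 + 4·12 = 72°C.
|ΔTm| = |66 − 72| = 6°C, > 3°C.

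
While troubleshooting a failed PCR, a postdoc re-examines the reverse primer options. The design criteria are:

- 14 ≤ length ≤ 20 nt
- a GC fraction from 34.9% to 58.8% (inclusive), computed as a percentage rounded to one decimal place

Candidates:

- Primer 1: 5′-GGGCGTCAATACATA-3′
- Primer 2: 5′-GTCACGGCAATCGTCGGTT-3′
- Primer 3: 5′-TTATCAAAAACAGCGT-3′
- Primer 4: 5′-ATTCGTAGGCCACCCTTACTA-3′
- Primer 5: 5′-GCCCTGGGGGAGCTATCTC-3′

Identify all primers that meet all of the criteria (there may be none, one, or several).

Primer 1 and Primer 2.

Primer 1 (15 nt, A=5 T=3 G=4 C=3): length 15 ✓; GC 7/15 = 46.7% ✓ — passes.
Primer 2 (19 nt, A=3 T=5 G=6 C=5): length 19 ✓; GC 11/19 = 57.9% ✓ — passes.
Primer 3 (16 nt, A=7 T=4 G=2 C=3): length 16 ✓; GC 5/16 = 31.3%, outside 34.9–58.8% ✗ — fails.
Primer 4 (21 nt, A=5 T=6 G=3 C=7): length 21, outside 14–20 ✗; GC 10/21 = 47.6% ✓ — fails.
Primer 5 (19 nt, A=2 T=4 G=7 C=6): length 19 ✓; GC 13/19 = 68.4%, outside 34.9–58.8% ✗ — fails.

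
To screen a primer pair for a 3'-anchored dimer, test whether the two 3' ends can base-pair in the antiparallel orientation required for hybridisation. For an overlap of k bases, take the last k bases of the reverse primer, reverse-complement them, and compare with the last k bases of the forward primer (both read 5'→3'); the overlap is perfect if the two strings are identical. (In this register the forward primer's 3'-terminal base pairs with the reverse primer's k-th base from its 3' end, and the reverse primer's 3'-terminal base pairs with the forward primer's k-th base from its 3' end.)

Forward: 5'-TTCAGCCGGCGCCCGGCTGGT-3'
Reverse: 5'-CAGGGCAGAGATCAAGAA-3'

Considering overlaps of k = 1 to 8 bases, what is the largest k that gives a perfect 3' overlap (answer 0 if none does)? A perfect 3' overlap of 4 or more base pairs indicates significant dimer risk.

Longest perfect overlap: 1 complementary base pair; below the dimer-risk threshold (threshold 4).

Last 8 bases (5'→3') — forward …CGGCTGGT, reverse …ATCAAGAA.
Reverse complement of the reverse primer's last 8 bases: TTCTTGAT; its first k bases are the reverse complement of the reverse primer's last k bases, so a perfect k-base overlap needs the forward primer's last k bases to equal them.
Comparing (forward last k vs required): k=1: T vs T ✓; k=2: GT vs TT ✗; k=3: GGT vs TTC ✗; k=4: TGGT vs TTCT ✗; k=5: CTGGT vs TTCTT ✗; k=6: GCTGGT vs TTCTTG ✗; k=7: GGCTGGT vs TTCTTGA ✗; k=8: CGGCTGGT vs TTCTTGAT ✗.
Only k = 1 is perfect, so the longest perfect 3' overlap is 1.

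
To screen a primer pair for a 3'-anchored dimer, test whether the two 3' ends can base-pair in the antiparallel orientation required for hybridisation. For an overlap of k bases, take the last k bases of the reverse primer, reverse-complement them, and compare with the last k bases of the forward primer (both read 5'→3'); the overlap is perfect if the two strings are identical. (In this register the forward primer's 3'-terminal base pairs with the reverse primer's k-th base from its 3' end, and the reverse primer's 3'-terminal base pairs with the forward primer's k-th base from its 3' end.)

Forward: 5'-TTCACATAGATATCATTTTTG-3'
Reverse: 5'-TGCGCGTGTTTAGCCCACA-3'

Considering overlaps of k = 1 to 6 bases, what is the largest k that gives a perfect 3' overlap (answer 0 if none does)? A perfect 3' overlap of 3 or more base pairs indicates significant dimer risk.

Last 6 bases (5'→3') — forward …TTTTTG, reverse …CCCACA.
Reverse complement of the reverse primer's last 6 bases: TGTGGG; its first k bases are the reverse complement of the reverse primer's last k bases, so a perfect k-base overlap needs the forward primer's last k bases to equal them.
Comparing (forward last k vs required): k=1: G vs T ✗; k=2: TG vs TG ✓; k=3: TTG vs TGT ✗; k=4: TTTG vs TGTG ✗; k=5: TTTTG vs TGTGG ✗; k=6: TTTTTG vs TGTGGG ✗.
Only k = 2 is perfect, so the longest perfect 3' overlap is 2.

Longest perfect overlap: 2 complementary base pairs; below the dimer-risk threshold (threshold 3).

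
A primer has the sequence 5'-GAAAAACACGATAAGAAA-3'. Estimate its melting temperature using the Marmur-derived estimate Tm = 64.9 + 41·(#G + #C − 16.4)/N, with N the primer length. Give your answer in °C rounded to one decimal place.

Base counts: A=12, T=1, G=3, C=2; G+C = 5, N = 18.
Tm = 64.9 + 41·(5 − 16.4)/18 = 64.9 + -467.40/18 = 38.9°C.

38.9°C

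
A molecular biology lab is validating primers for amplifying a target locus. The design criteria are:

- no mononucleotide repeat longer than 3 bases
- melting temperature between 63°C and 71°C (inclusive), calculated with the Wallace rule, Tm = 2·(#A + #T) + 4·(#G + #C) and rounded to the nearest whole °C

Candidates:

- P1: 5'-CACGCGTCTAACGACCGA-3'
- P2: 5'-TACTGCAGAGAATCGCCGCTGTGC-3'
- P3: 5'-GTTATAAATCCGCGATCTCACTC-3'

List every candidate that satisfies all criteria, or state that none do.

P3 only.

P1 (18 nt, A=5 T=2 G=4 C=7): longest run = 2 ✓; Tm = 2·7 + 4·11 = 58°C, outside 63–71°C ✗ — fails.
P2 (24 nt, A=5 T=5 G=7 C=7): longest run = 2 ✓; Tm = 2·10 + 4·14 = 76°C, outside 63–71°C ✗ — fails.
P3 (23 nt, A=6 T=7 G=3 C=7): longest run = 3 ✓; Tm = 2·13 + 4·10 = 66°C ✓ — passes.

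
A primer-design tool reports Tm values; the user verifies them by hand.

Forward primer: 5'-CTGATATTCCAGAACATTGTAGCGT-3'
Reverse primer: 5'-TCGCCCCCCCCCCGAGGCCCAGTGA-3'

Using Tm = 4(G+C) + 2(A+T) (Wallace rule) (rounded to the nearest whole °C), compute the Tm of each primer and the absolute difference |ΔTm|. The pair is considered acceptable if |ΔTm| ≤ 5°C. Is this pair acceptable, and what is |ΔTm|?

|ΔTm| = 20°C; the pair is not acceptable.

Forward: A=7 T=8 G=5 C=5 → Tm = 2·15 + 4·10 = 70°C.
Reverse: A=3 T=2 G=6 C=14 → Tm = 2·5 + 4·20 = 90°C.
|ΔTm| = |70 − 90| = 20°C, > 5°C.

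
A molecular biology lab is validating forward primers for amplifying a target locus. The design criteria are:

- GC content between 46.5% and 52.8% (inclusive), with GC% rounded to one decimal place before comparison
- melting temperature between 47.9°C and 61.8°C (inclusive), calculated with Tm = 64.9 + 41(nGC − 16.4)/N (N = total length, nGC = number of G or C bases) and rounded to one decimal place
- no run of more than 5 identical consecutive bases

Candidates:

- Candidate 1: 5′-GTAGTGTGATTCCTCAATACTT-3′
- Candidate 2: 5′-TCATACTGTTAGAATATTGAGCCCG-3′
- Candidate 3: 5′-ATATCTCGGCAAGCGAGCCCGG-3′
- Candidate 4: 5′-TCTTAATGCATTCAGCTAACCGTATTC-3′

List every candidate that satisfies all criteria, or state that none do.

None of the candidates satisfy all criteria.

Candidate 1 (22 nt, A=5 T=9 G=4 C=4): GC 8/22 = 36.4%, outside 46.5–52.8% ✗; Tm = 64.9 + 41·(8 − 16.4)/22 = 49.2°C ✓; longest run = 2 ✓ — fails.
Candidate 2 (25 nt, A=7 T=8 G=5 C=5): GC 10/25 = 40.0%, outside 46.5–52.8% ✗; Tm = 64.9 + 41·(10 − 16.4)/25 = 54.4°C ✓; longest run = 3 ✓ — fails.
Candidate 3 (22 nt, A=5 T=3 G=7 C=7): GC 14/22 = 63.6%, outside 46.5–52.8% ✗; Tm = 64.9 + 41·(14 − 16.4)/22 = 60.4°C ✓; longest run = 3 ✓ — fails.
Candidate 4 (27 nt, A=7 T=10 G=3 C=7): GC 10/27 = 37.0%, outside 46.5–52.8% ✗; Tm = 64.9 + 41·(10 − 16.4)/27 = 55.2°C ✓; longest run = 2 ✓ — fails.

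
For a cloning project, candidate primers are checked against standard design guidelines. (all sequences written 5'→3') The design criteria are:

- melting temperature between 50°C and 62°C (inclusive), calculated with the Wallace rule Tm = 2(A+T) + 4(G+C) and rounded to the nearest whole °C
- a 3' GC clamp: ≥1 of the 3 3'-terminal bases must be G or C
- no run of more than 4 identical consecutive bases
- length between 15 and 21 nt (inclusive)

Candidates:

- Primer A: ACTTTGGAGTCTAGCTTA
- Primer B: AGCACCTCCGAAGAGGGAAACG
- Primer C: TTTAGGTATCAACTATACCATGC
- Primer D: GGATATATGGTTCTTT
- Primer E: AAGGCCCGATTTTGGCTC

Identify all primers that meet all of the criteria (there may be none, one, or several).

Primer A (18 nt, A=4 T=7 G=4 C=3): Tm = 2·11 + 4·7 = 50°C ✓; 3' end TTA has 0 G/C, need ≥1 ✗; longest run = 3 ✓; length 18 ✓ — fails.
Primer B (22 nt, A=8 T=1 G=7 C=6): Tm = 2·9 + 4·13 = 70°C, outside 50–62°C ✗; 3' end ACG has 2 G/C ✓; longest run = 3 ✓; length 22, outside 15–21 ✗ — fails.
Primer C (23 nt, A=7 T=8 G=3 C=5): Tm = 2·15 + 4·8 = 62°C ✓; 3' end TGC has 2 G/C ✓; longest run = 3 ✓; length 23, outside 15–21 ✗ — fails.
Primer D (16 nt, A=3 T=8 G=4 C=1): Tm = 2·11 + 4·5 = 42°C, outside 50–62°C ✗; 3' end TTT has 0 G/C, need ≥1 ✗; longest run = 3 ✓; length 16 ✓ — fails.
Primer E (18 nt, A=3 T=5 G=5 C=5): Tm = 2·8 + 4·10 = 56°C ✓; 3' end CTC has 2 G/C ✓; longest run = 4 ✓; length 18 ✓ — passes.

Primer E only.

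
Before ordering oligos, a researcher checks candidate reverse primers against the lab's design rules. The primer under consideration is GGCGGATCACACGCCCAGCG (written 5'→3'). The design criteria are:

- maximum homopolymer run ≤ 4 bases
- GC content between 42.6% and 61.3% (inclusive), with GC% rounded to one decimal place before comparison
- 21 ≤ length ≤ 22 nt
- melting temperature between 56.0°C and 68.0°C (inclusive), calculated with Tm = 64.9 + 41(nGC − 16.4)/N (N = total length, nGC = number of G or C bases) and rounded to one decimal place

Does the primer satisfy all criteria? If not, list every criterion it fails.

Fails: GC content, length.

Base counts: A=4, T=1, G=7, C=8 (length 20).
homopolymer run: longest run = 3 ✓
GC content: GC 15/20 = 75.0%, outside 42.6–61.3% ✗
length: length 20, outside 21–22 ✗
Tm: Tm = 64.9 + 41·(15 − 16.4)/20 = 62.0°C ✓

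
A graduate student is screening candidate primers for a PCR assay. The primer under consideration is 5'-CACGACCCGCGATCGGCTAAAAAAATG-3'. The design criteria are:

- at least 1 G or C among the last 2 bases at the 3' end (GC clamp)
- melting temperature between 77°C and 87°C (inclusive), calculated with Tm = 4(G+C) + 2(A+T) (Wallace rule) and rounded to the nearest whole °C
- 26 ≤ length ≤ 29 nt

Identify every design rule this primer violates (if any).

Meets all criteria.

Base counts: A=10, T=3, G=6, C=8 (length 27).
GC clamp: 3' end TG has 1 G/C ✓
Tm: Tm = 2·13 + 4·14 = 82°C ✓
length: length 27 ✓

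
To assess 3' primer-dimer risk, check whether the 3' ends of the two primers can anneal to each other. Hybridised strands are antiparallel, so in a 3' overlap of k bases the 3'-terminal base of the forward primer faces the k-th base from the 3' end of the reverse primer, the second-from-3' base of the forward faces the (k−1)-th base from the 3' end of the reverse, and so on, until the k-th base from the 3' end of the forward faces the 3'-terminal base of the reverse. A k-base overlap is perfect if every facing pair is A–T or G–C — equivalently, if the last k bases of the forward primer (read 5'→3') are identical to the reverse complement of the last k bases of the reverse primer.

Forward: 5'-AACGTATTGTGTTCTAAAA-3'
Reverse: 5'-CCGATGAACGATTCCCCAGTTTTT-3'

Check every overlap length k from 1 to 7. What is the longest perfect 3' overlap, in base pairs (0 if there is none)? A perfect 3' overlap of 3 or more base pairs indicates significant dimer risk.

Longest perfect overlap: 4 complementary base pairs; significant dimer risk (threshold 3).

Last 7 bases (5'→3') — forward …TCTAAAA, reverse …AGTTTTT.
Reverse complement of the reverse primer's last 7 bases: AAAAACT; its first k bases are the reverse complement of the reverse primer's last k bases, so a perfect k-base overlap needs the forward primer's last k bases to equal them.
Comparing (forward last k vs required): k=1: A vs A ✓; k=2: AA vs AA ✓; k=3: AAA vs AAA ✓; k=4: AAAA vs AAAA ✓; k=5: TAAAA vs AAAAA ✗; k=6: CTAAAA vs AAAAAC ✗; k=7: TCTAAAA vs AAAAACT ✗.
Perfect overlaps at k = 1, 2, 3, 4; the largest is 4.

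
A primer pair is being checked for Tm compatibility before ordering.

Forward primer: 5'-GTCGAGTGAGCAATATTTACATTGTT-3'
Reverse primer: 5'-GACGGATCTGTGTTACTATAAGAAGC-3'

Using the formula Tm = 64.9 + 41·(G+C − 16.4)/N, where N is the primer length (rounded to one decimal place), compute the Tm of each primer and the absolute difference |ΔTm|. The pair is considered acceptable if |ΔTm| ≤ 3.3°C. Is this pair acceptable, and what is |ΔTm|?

Forward: G+C = 9, N = 26 → Tm = 64.9 + 41·(9 − 16.4)/26 = 53.2°C.
Reverse: G+C = 11, N = 26 → Tm = 64.9 + 41·(11 − 16.4)/26 = 56.4°C.
|ΔTm| = |53.2 − 56.4| = 3.2°C, ≤ 3.3°C.

|ΔTm| = 3.2°C; the pair is acceptable.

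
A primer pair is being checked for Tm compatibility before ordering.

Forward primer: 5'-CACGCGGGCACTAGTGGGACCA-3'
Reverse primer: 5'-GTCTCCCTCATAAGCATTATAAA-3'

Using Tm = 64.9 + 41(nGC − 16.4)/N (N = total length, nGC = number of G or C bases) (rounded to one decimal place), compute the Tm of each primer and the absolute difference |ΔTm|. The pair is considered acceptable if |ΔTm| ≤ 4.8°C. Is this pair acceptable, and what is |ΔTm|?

Forward: G+C = 15, N = 22 → Tm = 64.9 + 41·(15 − 16.4)/22 = 62.3°C.
Reverse: G+C = 8, N = 23 → Tm = 64.9 + 41·(8 − 16.4)/23 = 49.9°C.
|ΔTm| = |62.3 − 49.9| = 12.4°C, > 4.8°C.

|ΔTm| = 12.4°C; the pair is not acceptable.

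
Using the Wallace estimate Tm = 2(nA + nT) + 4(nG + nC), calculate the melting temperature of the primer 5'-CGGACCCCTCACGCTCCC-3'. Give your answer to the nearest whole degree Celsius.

Base counts: A=2, T=2, G=3, C=11 (length 18).
Tm = 2·(2+2) + 4·(3+11) = 2·4 + 4·14 = 8 + 56 = 64°C.

64°C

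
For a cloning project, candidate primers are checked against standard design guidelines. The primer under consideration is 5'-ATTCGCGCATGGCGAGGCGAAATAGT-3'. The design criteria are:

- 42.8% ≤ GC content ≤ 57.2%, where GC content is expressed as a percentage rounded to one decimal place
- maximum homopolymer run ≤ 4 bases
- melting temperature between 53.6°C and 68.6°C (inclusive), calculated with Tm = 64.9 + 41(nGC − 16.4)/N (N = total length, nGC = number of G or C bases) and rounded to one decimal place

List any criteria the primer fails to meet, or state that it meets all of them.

Meets all criteria.

Base counts: A=7, T=5, G=9, C=5 (length 26).
GC content: GC 14/26 = 53.8% ✓
homopolymer run: longest run = 3 ✓
Tm: Tm = 64.9 + 41·(14 − 16.4)/26 = 61.1°C ✓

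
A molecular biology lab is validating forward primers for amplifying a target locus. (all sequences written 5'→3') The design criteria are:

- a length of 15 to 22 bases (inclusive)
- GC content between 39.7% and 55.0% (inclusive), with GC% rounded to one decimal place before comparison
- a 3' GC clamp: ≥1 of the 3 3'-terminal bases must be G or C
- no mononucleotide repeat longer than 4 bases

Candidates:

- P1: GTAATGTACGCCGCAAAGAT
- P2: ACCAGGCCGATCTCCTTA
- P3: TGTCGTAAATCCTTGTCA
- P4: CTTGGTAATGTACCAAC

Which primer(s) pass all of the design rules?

P1 and P4.

P1 (20 nt, A=7 T=4 G=5 C=4): length 20 ✓; GC 9/20 = 45.0% ✓; 3' end GAT has 1 G/C ✓; longest run = 3 ✓ — passes.
P2 (18 nt, A=4 T=4 G=3 C=7): length 18 ✓; GC 10/18 = 55.6%, outside 39.7–55.0% ✗; 3' end TTA has 0 G/C, need ≥1 ✗; longest run = 2 ✓ — fails.
P3 (18 nt, A=4 T=7 G=3 C=4): length 18 ✓; GC 7/18 = 38.9%, outside 39.7–55.0% ✗; 3' end TCA has 1 G/C ✓; longest run = 3 ✓ — fails.
P4 (17 nt, A=5 T=5 G=3 C=4): length 17 ✓; GC 7/17 = 41.2% ✓; 3' end AAC has 1 G/C ✓; longest run = 2 ✓ — passes.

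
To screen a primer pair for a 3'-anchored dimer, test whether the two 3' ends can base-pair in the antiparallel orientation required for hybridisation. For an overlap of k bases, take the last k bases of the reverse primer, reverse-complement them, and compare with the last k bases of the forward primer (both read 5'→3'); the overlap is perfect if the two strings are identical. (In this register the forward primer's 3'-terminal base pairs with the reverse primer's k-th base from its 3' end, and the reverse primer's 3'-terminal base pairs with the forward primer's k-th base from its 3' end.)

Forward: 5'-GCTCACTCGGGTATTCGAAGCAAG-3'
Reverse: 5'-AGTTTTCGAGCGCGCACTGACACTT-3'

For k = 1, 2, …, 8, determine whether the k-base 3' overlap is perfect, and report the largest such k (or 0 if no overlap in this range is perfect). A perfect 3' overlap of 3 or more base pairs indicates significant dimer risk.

Longest perfect overlap: 3 complementary base pairs; significant dimer risk (threshold 3).

Last 8 bases (5'→3') — forward …GAAGCAAG, reverse …TGACACTT.
Reverse complement of the reverse primer's last 8 bases: AAGTGTCA; its first k bases are the reverse complement of the reverse primer's last k bases, so a perfect k-base overlap needs the forward primer's last k bases to equal them.
Comparing (forward last k vs required): k=1: G vs A ✗; k=2: AG vs AA ✗; k=3: AAG vs AAG ✓; k=4: CAAG vs AAGT ✗; k=5: GCAAG vs AAGTG ✗; k=6: AGCAAG vs AAGTGT ✗; k=7: AAGCAAG vs AAGTGTC ✗; k=8: GAAGCAAG vs AAGTGTCA ✗.
Only k = 3 is perfect, so the longest perfect 3' overlap is 3.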